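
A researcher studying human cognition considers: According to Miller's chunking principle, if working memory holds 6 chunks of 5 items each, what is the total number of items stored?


Total items = chunks * items_per_chunk
= 6 * 5
= 30


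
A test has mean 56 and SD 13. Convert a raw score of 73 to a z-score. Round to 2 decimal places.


z = (X - mu) / sigma
= (73 - 56) / 13
= 17 / 13
= 1.31


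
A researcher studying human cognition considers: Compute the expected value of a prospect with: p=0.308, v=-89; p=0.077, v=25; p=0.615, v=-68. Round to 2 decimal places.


EU = sum(p_i * v_i)
0.308 * -89 = -27.412
0.077 * 25 = 1.925
0.615 * -68 = -41.82
EU = -27.412 + 1.925 + -41.82
= -67.31


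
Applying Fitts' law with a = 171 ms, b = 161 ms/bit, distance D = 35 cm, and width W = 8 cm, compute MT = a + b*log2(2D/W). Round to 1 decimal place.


MT = 171 + 161 * log2(2*35/8)
2D/W = 8.75
log2(8.75) = 3.1293
MT = 171 + 161 * 3.1293
= 674.8 ms


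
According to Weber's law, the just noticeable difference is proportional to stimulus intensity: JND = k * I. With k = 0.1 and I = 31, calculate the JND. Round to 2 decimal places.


JND = k * I
JND = 0.1 * 31
= 3.10


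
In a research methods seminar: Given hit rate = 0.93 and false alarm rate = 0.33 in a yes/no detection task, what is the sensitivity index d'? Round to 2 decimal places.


d' = z(HR) - z(FAR)
z(0.93) = 1.4758
z(0.33) = -0.4399
d' = 1.4758 - -0.4399
= 1.92


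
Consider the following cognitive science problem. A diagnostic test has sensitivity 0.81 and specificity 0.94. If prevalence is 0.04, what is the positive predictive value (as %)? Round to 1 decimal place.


PPV = (sens * prev) / (sens * prev + (1-spec) * (1-prev))
Numerator = 0.81 * 0.04 = 0.0324
P(positive and no disease) = (1 - spec) * (1 - prev) = (1 - 0.94) * (1 - 0.04) = 0.0576
Denominator = 0.0324 + 0.0576 = 0.09
PPV = 0.0324 / 0.09 = 0.36
As percentage = 36.0


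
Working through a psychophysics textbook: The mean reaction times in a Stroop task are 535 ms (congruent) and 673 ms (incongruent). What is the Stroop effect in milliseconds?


Stroop effect = RT(incongruent) - RT(congruent)
= 673 - 535
= 138 ms


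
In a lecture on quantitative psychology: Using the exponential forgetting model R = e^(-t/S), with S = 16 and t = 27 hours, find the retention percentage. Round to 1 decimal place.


R = e^(-t/S)
-t/S = -27/16 = -1.6875
R = e^(-1.6875) = 0.184981
Percentage = 0.184981 * 100
= 18.5


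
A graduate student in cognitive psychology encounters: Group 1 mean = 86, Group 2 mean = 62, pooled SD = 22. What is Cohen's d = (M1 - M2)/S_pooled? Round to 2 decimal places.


Cohen's d = (M1 - M2) / S_pooled
= (86 - 62) / 22
= 24 / 22
= 1.09


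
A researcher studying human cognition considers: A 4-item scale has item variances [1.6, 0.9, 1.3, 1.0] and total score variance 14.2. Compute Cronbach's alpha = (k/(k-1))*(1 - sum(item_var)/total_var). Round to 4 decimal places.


alpha = (k/(k-1)) * (1 - sum(s_i^2)/s_total^2)
sum(item variances) = 4.8
k/(k-1) = 4/3 = 1.333333
1 - 4.8/14.2 = 1 - 0.338028 = 0.661972
alpha = 1.333333 * 0.661972
= 0.8826


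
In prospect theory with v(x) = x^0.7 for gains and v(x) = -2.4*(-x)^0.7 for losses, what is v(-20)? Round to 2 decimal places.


Since x = -20 < 0, use v(x) = -lambda*(-x)^alpha
(-x) = 20
20^0.7 = 8.1418
v(-20) = -2.4 * 8.1418
= -19.54


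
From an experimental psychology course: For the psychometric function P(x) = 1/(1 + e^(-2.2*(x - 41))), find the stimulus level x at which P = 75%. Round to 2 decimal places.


At P = 0.75: 0.75 = 1/(1 + e^(-k*(x-x0)))
Solving: e^(-k*(x-x0)) = 1/3
x = x0 + ln(3)/k
ln(3) = 1.0986
x = 41 + 1.0986/2.2
= 41 + 0.4994
= 41.50


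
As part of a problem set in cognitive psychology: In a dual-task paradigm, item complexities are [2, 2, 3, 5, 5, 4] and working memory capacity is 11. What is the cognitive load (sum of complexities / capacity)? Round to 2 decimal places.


Total complexity = 2 + 2 + 3 + 5 + 5 + 4 = 21
Load = total / capacity = 21 / 11
= 1.91


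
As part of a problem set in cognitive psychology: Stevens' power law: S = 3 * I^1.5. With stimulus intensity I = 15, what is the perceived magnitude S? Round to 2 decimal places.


S = 3 * 15^1.5
15^1.5 = 58.0948
S = 3 * 58.0948
= 174.28


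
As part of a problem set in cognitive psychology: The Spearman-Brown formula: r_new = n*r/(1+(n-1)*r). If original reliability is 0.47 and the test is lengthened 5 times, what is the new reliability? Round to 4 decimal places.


r_new = n*r / (1 + (n-1)*r)
Numerator = 5 * 0.47 = 2.35
Denominator = 1 + 4 * 0.47 = 2.88
r_new = 2.35 / 2.88
= 0.8160


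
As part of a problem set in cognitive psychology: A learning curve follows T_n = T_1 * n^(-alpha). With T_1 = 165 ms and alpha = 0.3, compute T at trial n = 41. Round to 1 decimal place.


T_n = 165 * 41^(-0.3)
41^(-0.3) = 0.32822
T_n = 165 * 0.32822
= 54.2 ms


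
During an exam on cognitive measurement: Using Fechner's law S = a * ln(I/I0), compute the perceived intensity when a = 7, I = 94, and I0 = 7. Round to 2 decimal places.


S = 7 * ln(94/7)
I/I0 = 13.428571
ln(13.428571) = 2.5974
S = 7 * 2.5974
= 18.18


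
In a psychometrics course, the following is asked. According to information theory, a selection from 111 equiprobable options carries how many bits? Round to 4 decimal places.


H = log2(n)
H = log2(111)
= 6.7944


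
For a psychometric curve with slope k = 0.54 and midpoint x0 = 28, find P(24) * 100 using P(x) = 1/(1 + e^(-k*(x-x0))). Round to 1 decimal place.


P(x) = 1/(1 + e^(-0.54*(24 - 28)))
Exponent = -0.54 * -4 = 2.16
e^(2.16) = 8.671138
P = 1/(1 + 8.671138) = 0.1034
Percentage = 10.3


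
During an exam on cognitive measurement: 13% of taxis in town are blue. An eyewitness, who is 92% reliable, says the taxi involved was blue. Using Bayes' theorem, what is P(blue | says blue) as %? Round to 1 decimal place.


P(blue | says blue) = P(says blue | blue)*P(blue) / [P(says blue | blue)*P(blue) + P(says blue | not blue)*P(not blue)]
Numerator = 0.92 * 0.13 = 0.1196
False identification = 0.08 * 0.87 = 0.0696
P = 0.1196 / (0.1196 + 0.0696)
= 0.1196 / 0.1892
As percentage = 63.2


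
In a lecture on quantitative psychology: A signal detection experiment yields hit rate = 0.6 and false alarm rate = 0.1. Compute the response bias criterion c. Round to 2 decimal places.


c = -0.5 * (z(HR) + z(FAR))
z(0.6) = 0.2533
z(0.1) = -1.2816
c = -0.5 * (0.2533 + -1.2816)
= -0.5 * -1.0283
= 0.51


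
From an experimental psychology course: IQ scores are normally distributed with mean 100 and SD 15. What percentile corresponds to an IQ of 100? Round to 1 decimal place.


z = (IQ - mean) / SD
z = (100 - 100) / 15 = 0.0
Percentile = Phi(0.0) * 100
Phi(0.0) = 0.5
= 50.0


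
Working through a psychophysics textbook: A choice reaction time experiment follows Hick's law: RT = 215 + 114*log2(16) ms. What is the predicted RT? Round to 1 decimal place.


RT = 215 + 114 * log2(16)
log2(16) = 4.0
RT = 215 + 114 * 4.0
= 215 + 456.0
= 671.0 ms


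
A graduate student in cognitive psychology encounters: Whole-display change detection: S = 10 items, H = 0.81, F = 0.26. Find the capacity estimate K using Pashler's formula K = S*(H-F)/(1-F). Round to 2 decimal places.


K = S * (H - F) / (1 - F)
H - F = 0.55
1 - F = 0.74
K = 10 * 0.55 / 0.74
= 7.43


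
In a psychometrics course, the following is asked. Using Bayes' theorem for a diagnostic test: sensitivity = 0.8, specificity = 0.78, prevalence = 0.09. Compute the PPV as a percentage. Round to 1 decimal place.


PPV = (sens * prev) / (sens * prev + (1-spec) * (1-prev))
Numerator = 0.8 * 0.09 = 0.072
P(positive and no disease) = (1 - spec) * (1 - prev) = (1 - 0.78) * (1 - 0.09) = 0.2002
Denominator = 0.072 + 0.2002 = 0.2722
PPV = 0.072 / 0.2722 = 0.264511
As percentage = 26.5


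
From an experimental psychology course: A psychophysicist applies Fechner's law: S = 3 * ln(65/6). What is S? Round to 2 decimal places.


S = 3 * ln(65/6)
I/I0 = 10.833333
ln(10.833333) = 2.3826
S = 3 * 2.3826
= 7.15


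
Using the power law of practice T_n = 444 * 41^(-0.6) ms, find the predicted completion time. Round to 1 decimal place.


T_n = 444 * 41^(-0.6)
41^(-0.6) = 0.107728
T_n = 444 * 0.107728
= 47.8 ms


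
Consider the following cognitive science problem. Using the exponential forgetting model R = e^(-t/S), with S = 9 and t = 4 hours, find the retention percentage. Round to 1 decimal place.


R = e^(-t/S)
-t/S = -4/9 = -0.444444
R = e^(-0.444444) = 0.641181
Percentage = 0.641181 * 100
= 64.1


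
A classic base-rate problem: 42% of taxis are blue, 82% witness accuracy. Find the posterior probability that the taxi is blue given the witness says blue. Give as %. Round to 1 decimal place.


P(blue | says blue) = P(says blue | blue)*P(blue) / [P(says blue | blue)*P(blue) + P(says blue | not blue)*P(not blue)]
Numerator = 0.82 * 0.42 = 0.3444
False identification = 0.18 * 0.58 = 0.1044
P = 0.3444 / (0.3444 + 0.1044)
= 0.3444 / 0.4488
As percentage = 76.7


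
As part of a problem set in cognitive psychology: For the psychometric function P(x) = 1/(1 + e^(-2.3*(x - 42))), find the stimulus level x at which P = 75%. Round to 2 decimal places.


At P = 0.75: 0.75 = 1/(1 + e^(-k*(x-x0)))
Solving: e^(-k*(x-x0)) = 1/3
x = x0 + ln(3)/k
ln(3) = 1.0986
x = 42 + 1.0986/2.3
= 42 + 0.4777
= 42.48


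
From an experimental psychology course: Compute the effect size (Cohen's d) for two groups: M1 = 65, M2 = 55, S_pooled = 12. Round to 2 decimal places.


Cohen's d = (M1 - M2) / S_pooled
= (65 - 55) / 12
= 10 / 12
= 0.83


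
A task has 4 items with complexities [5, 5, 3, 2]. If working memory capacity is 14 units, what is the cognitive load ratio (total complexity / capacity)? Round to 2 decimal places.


Total complexity = 5 + 5 + 3 + 2 = 15
Load = total / capacity = 15 / 14
= 1.07


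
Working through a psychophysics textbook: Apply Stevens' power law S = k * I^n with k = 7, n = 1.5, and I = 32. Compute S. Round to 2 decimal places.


S = 7 * 32^1.5
32^1.5 = 181.0193
S = 7 * 181.0193
= 1267.14


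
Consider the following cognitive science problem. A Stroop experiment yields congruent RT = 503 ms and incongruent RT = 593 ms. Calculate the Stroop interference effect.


Stroop effect = RT(incongruent) - RT(congruent)
= 593 - 503
= 90 ms


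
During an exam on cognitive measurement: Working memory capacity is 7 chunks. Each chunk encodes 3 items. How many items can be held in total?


Total items = chunks * items_per_chunk
= 7 * 3
= 21


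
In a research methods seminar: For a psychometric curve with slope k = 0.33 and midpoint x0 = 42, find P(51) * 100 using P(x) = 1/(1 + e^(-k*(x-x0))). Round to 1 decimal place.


P(x) = 1/(1 + e^(-0.33*(51 - 42)))
Exponent = -0.33 * 9 = -2.97
e^(-2.97) = 0.051303
P = 1/(1 + 0.051303) = 0.951201
Percentage = 95.1


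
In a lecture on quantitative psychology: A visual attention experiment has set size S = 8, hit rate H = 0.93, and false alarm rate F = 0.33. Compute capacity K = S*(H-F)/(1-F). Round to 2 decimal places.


K = S * (H - F) / (1 - F)
H - F = 0.6
1 - F = 0.67
K = 8 * 0.6 / 0.67
= 7.16


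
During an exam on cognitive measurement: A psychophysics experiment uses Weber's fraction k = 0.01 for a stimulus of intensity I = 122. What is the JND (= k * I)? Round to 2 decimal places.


JND = k * I
JND = 0.01 * 122
= 1.22


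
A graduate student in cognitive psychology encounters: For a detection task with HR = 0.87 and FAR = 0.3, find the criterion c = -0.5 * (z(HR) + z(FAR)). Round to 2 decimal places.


c = -0.5 * (z(HR) + z(FAR))
z(0.87) = 1.1264
z(0.3) = -0.5244
c = -0.5 * (1.1264 + -0.5244)
= -0.5 * 0.602
= -0.30


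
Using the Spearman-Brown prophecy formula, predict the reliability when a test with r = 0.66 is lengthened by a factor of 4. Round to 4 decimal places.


r_new = n*r / (1 + (n-1)*r)
Numerator = 4 * 0.66 = 2.64
Denominator = 1 + 3 * 0.66 = 2.98
r_new = 2.64 / 2.98
= 0.8859


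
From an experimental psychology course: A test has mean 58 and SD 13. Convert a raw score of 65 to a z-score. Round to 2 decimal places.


z = (X - mu) / sigma
= (65 - 58) / 13
= 7 / 13
= 0.54


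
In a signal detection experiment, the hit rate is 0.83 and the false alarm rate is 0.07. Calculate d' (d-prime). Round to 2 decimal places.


d' = z(HR) - z(FAR)
z(0.83) = 0.9542
z(0.07) = -1.4758
d' = 0.9542 - -1.4758
= 2.43


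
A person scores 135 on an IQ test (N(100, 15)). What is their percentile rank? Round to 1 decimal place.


z = (IQ - mean) / SD
z = (135 - 100) / 15 = 2.3333
Percentile = Phi(2.3333) * 100
Phi(2.3333) = 0.990184
= 99.0


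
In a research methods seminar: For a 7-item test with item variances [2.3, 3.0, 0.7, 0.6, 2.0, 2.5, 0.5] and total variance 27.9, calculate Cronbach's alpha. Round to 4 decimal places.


alpha = (k/(k-1)) * (1 - sum(s_i^2)/s_total^2)
sum(item variances) = 11.6
k/(k-1) = 7/6 = 1.166667
1 - 11.6/27.9 = 1 - 0.415771 = 0.584229
alpha = 1.166667 * 0.584229
= 0.6816


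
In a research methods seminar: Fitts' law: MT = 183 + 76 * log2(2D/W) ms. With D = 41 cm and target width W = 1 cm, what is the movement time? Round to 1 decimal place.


MT = 183 + 76 * log2(2*41/1)
2D/W = 82.0
log2(82.0) = 6.3576
MT = 183 + 76 * 6.3576
= 666.2 ms


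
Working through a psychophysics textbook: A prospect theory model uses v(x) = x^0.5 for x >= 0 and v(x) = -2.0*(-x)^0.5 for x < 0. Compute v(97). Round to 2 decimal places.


Since x = 97 >= 0, use v(x) = x^0.5
97^0.5 = 9.8489
v(97) = 9.85


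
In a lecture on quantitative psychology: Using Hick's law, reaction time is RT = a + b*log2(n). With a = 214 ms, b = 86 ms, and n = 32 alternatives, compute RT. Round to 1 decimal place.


RT = 214 + 86 * log2(32)
log2(32) = 5.0
RT = 214 + 86 * 5.0
= 214 + 430.0
= 644.0 ms


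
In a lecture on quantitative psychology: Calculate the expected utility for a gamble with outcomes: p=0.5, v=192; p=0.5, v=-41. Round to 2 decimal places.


EU = sum(p_i * v_i)
0.5 * 192 = 96.0
0.5 * -41 = -20.5
EU = 96.0 + -20.5
= 75.50


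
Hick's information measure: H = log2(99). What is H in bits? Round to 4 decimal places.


H = log2(n)
H = log2(99)
= 6.6294


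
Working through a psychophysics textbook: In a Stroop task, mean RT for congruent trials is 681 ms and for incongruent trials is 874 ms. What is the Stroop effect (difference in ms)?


Stroop effect = RT(incongruent) - RT(congruent)
= 874 - 681
= 193 ms


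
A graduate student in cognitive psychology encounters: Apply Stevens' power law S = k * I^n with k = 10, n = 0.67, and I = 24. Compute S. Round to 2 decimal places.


S = 10 * 24^0.67
24^0.67 = 8.4089
S = 10 * 8.4089
= 84.09


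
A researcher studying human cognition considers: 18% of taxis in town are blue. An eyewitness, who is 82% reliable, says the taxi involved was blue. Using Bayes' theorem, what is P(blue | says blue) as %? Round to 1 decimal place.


P(blue | says blue) = P(says blue | blue)*P(blue) / [P(says blue | blue)*P(blue) + P(says blue | not blue)*P(not blue)]
Numerator = 0.82 * 0.18 = 0.1476
False identification = 0.18 * 0.82 = 0.1476
P = 0.1476 / (0.1476 + 0.1476)
= 0.1476 / 0.2952
As percentage = 50.0


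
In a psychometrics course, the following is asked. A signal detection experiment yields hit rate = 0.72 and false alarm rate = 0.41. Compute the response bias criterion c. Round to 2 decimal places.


c = -0.5 * (z(HR) + z(FAR))
z(0.72) = 0.5828
z(0.41) = -0.2275
c = -0.5 * (0.5828 + -0.2275)
= -0.5 * 0.3553
= -0.18


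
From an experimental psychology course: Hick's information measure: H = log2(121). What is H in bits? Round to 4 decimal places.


H = log2(n)
H = log2(121)
= 6.9189


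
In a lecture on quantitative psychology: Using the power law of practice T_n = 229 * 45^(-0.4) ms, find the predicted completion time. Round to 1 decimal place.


T_n = 229 * 45^(-0.4)
45^(-0.4) = 0.21813
T_n = 229 * 0.21813
= 50.0 ms


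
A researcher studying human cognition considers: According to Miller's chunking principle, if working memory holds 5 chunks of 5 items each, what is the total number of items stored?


Total items = chunks * items_per_chunk
= 5 * 5
= 25


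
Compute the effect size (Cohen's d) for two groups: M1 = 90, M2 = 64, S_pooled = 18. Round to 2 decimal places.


Cohen's d = (M1 - M2) / S_pooled
= (90 - 64) / 18
= 26 / 18
= 1.44


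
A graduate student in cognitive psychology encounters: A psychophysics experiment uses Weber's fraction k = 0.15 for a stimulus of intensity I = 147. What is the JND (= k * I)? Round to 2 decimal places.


JND = k * I
JND = 0.15 * 147
= 22.05


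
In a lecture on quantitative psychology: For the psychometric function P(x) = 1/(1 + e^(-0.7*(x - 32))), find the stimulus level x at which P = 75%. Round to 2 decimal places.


At P = 0.75: 0.75 = 1/(1 + e^(-k*(x-x0)))
Solving: e^(-k*(x-x0)) = 1/3
x = x0 + ln(3)/k
ln(3) = 1.0986
x = 32 + 1.0986/0.7
= 32 + 1.5694
= 33.57


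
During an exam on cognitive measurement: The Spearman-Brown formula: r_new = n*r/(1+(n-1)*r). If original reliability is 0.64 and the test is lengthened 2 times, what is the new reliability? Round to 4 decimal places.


r_new = n*r / (1 + (n-1)*r)
Numerator = 2 * 0.64 = 1.28
Denominator = 1 + 1 * 0.64 = 1.64
r_new = 1.28 / 1.64
= 0.7805


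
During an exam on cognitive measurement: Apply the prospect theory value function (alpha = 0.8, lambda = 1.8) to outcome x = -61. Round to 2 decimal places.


Since x = -61 < 0, use v(x) = -lambda*(-x)^alpha
(-x) = 61
61^0.8 = 26.808
v(-61) = -1.8 * 26.808
= -48.25


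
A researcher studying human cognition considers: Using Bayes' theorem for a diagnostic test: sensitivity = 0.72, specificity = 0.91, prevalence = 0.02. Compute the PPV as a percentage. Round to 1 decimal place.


PPV = (sens * prev) / (sens * prev + (1-spec) * (1-prev))
Numerator = 0.72 * 0.02 = 0.0144
P(positive and no disease) = (1 - spec) * (1 - prev) = (1 - 0.91) * (1 - 0.02) = 0.0882
Denominator = 0.0144 + 0.0882 = 0.1026
PPV = 0.0144 / 0.1026 = 0.140351
As percentage = 14.0


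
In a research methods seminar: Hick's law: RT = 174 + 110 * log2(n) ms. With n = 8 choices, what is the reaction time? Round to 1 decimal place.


RT = 174 + 110 * log2(8)
log2(8) = 3.0
RT = 174 + 110 * 3.0
= 174 + 330.0
= 504.0 ms


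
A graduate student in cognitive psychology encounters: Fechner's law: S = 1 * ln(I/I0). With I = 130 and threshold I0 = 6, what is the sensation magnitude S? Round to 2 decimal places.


S = 1 * ln(130/6)
I/I0 = 21.666667
ln(21.666667) = 3.0758
S = 1 * 3.0758
= 3.08


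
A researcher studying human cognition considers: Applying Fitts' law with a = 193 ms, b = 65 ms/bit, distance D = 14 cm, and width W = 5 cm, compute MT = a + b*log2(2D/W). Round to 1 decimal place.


MT = 193 + 65 * log2(2*14/5)
2D/W = 5.6
log2(5.6) = 2.4854
MT = 193 + 65 * 2.4854
= 354.6 ms


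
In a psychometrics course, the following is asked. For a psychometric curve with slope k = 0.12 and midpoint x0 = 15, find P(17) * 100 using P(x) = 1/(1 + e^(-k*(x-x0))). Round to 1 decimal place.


P(x) = 1/(1 + e^(-0.12*(17 - 15)))
Exponent = -0.12 * 2 = -0.24
e^(-0.24) = 0.786628
P = 1/(1 + 0.786628) = 0.559714
Percentage = 56.0


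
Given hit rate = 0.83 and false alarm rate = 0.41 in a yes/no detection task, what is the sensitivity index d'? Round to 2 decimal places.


d' = z(HR) - z(FAR)
z(0.83) = 0.9542
z(0.41) = -0.2275
d' = 0.9542 - -0.2275
= 1.18


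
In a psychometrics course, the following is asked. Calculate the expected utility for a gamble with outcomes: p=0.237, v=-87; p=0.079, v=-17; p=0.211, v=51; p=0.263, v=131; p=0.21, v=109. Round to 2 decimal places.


EU = sum(p_i * v_i)
0.237 * -87 = -20.619
0.079 * -17 = -1.343
0.211 * 51 = 10.761
0.263 * 131 = 34.453
0.21 * 109 = 22.89
EU = -20.619 + -1.343 + 10.761 + 34.453 + 22.89
= 46.14


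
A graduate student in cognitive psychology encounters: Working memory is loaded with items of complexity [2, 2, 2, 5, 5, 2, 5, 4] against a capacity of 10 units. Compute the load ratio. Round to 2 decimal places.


Total complexity = 2 + 2 + 2 + 5 + 5 + 2 + 5 + 4 = 27
Load = total / capacity = 27 / 10
= 2.70


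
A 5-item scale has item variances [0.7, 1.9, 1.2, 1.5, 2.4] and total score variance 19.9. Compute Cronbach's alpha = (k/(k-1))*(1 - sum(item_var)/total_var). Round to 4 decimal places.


alpha = (k/(k-1)) * (1 - sum(s_i^2)/s_total^2)
sum(item variances) = 7.7
k/(k-1) = 5/4 = 1.25
1 - 7.7/19.9 = 1 - 0.386935 = 0.613065
alpha = 1.25 * 0.613065
= 0.7663


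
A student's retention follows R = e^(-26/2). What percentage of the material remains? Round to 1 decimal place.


R = e^(-t/S)
-t/S = -26/2 = -13.0
R = e^(-13.0) = 2e-06
Percentage = 2e-06 * 100
= 0.0


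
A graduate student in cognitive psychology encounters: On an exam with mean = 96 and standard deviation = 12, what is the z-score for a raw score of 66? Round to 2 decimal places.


z = (X - mu) / sigma
= (66 - 96) / 12
= -30 / 12
= -2.50


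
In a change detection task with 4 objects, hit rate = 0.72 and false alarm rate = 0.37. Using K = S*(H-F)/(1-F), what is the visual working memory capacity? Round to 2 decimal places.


K = S * (H - F) / (1 - F)
H - F = 0.35
1 - F = 0.63
K = 4 * 0.35 / 0.63
= 2.22


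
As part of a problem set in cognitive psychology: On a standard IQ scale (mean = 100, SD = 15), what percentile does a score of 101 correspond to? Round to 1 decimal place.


z = (IQ - mean) / SD
z = (101 - 100) / 15 = 0.0667
Percentile = Phi(0.0667) * 100
Phi(0.0667) = 0.52659
= 52.7


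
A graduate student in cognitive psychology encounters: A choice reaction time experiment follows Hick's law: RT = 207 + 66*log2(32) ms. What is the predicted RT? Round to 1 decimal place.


RT = 207 + 66 * log2(32)
log2(32) = 5.0
RT = 207 + 66 * 5.0
= 207 + 330.0
= 537.0 ms


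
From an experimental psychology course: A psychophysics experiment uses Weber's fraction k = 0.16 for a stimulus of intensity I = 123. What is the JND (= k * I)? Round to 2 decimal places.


JND = k * I
JND = 0.16 * 123
= 19.68


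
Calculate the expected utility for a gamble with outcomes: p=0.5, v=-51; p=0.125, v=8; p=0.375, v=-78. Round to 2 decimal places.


EU = sum(p_i * v_i)
0.5 * -51 = -25.5
0.125 * 8 = 1.0
0.375 * -78 = -29.25
EU = -25.5 + 1.0 + -29.25
= -53.75


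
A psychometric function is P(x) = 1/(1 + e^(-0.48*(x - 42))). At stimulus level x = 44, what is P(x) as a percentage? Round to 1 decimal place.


P(x) = 1/(1 + e^(-0.48*(44 - 42)))
Exponent = -0.48 * 2 = -0.96
e^(-0.96) = 0.382893
P = 1/(1 + 0.382893) = 0.723122
Percentage = 72.3


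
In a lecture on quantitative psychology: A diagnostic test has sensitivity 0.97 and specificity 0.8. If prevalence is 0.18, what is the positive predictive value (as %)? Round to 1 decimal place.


PPV = (sens * prev) / (sens * prev + (1-spec) * (1-prev))
Numerator = 0.97 * 0.18 = 0.1746
P(positive and no disease) = (1 - spec) * (1 - prev) = (1 - 0.8) * (1 - 0.18) = 0.164
Denominator = 0.1746 + 0.164 = 0.3386
PPV = 0.1746 / 0.3386 = 0.515653
As percentage = 51.6


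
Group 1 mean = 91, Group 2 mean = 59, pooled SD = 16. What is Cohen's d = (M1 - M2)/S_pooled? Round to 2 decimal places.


Cohen's d = (M1 - M2) / S_pooled
= (91 - 59) / 16
= 32 / 16
= 2.00


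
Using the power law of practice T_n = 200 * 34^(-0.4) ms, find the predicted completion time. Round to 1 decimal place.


T_n = 200 * 34^(-0.4)
34^(-0.4) = 0.24401
T_n = 200 * 0.24401
= 48.8 ms


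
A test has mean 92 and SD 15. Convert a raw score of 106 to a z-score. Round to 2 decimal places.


z = (X - mu) / sigma
= (106 - 92) / 15
= 14 / 15
= 0.93


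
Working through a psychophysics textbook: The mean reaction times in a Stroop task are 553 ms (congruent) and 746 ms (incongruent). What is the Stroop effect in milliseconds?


Stroop effect = RT(incongruent) - RT(congruent)
= 746 - 553
= 193 ms


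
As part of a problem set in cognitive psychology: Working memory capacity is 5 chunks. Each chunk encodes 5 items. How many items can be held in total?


Total items = chunks * items_per_chunk
= 5 * 5
= 25


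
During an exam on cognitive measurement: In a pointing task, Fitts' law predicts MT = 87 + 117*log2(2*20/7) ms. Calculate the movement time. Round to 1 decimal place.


MT = 87 + 117 * log2(2*20/7)
2D/W = 5.714286
log2(5.714286) = 2.5146
MT = 87 + 117 * 2.5146
= 381.2 ms


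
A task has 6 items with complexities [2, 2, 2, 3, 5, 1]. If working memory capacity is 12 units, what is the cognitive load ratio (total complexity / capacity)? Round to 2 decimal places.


Total complexity = 2 + 2 + 2 + 3 + 5 + 1 = 15
Load = total / capacity = 15 / 12
= 1.25


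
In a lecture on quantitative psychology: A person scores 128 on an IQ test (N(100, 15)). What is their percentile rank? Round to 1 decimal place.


z = (IQ - mean) / SD
z = (128 - 100) / 15 = 1.8667
Percentile = Phi(1.8667) * 100
Phi(1.8667) = 0.969028
= 96.9


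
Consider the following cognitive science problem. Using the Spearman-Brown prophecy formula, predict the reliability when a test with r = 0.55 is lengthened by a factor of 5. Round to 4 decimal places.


r_new = n*r / (1 + (n-1)*r)
Numerator = 5 * 0.55 = 2.75
Denominator = 1 + 4 * 0.55 = 3.2
r_new = 2.75 / 3.2
= 0.8594


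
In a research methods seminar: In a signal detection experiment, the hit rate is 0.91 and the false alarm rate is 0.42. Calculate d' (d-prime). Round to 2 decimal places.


d' = z(HR) - z(FAR)
z(0.91) = 1.3408
z(0.42) = -0.2019
d' = 1.3408 - -0.2019
= 1.54


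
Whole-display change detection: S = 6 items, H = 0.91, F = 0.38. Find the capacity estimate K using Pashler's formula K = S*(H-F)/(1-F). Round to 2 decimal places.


K = S * (H - F) / (1 - F)
H - F = 0.53
1 - F = 0.62
K = 6 * 0.53 / 0.62
= 5.13


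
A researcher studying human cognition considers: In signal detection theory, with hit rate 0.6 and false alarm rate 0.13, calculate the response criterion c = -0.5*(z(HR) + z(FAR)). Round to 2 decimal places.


c = -0.5 * (z(HR) + z(FAR))
z(0.6) = 0.2533
z(0.13) = -1.1264
c = -0.5 * (0.2533 + -1.1264)
= -0.5 * -0.8731
= 0.44


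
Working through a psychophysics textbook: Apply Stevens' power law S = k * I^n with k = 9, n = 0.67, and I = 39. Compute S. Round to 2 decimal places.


S = 9 * 39^0.67
39^0.67 = 11.6416
S = 9 * 11.6416
= 104.77


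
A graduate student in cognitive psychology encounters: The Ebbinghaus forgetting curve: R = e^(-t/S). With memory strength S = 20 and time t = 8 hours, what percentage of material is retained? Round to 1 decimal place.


R = e^(-t/S)
-t/S = -8/20 = -0.4
R = e^(-0.4) = 0.67032
Percentage = 0.67032 * 100
= 67.0


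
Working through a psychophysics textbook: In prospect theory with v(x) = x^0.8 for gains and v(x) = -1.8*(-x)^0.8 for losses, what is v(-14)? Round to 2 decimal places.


Since x = -14 < 0, use v(x) = -lambda*(-x)^alpha
(-x) = 14
14^0.8 = 8.2585
v(-14) = -1.8 * 8.2585
= -14.87


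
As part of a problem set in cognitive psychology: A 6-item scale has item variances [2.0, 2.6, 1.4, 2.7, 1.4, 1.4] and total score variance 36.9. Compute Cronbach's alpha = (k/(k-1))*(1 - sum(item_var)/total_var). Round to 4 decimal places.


alpha = (k/(k-1)) * (1 - sum(s_i^2)/s_total^2)
sum(item variances) = 11.5
k/(k-1) = 6/5 = 1.2
1 - 11.5/36.9 = 1 - 0.311653 = 0.688347
alpha = 1.2 * 0.688347
= 0.8260


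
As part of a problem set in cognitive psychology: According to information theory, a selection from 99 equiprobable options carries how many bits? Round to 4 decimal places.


H = log2(n)
H = log2(99)
= 6.6294


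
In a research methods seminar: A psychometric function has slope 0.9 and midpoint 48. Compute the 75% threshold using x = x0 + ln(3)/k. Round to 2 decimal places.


At P = 0.75: 0.75 = 1/(1 + e^(-k*(x-x0)))
Solving: e^(-k*(x-x0)) = 1/3
x = x0 + ln(3)/k
ln(3) = 1.0986
x = 48 + 1.0986/0.9
= 48 + 1.2207
= 49.22


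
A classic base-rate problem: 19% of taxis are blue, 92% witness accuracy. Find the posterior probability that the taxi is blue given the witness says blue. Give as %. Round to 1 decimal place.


P(blue | says blue) = P(says blue | blue)*P(blue) / [P(says blue | blue)*P(blue) + P(says blue | not blue)*P(not blue)]
Numerator = 0.92 * 0.19 = 0.1748
False identification = 0.08 * 0.81 = 0.0648
P = 0.1748 / (0.1748 + 0.0648)
= 0.1748 / 0.2396
As percentage = 73.0


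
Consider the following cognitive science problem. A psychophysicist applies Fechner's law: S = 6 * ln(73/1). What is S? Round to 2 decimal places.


S = 6 * ln(73/1)
I/I0 = 73.0
ln(73.0) = 4.2905
S = 6 * 4.2905
= 25.74


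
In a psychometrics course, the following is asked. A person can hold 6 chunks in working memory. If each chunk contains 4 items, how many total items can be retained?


Total items = chunks * items_per_chunk
= 6 * 4
= 24


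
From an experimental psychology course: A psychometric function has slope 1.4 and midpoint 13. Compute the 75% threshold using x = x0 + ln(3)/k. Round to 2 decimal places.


At P = 0.75: 0.75 = 1/(1 + e^(-k*(x-x0)))
Solving: e^(-k*(x-x0)) = 1/3
x = x0 + ln(3)/k
ln(3) = 1.0986
x = 13 + 1.0986/1.4
= 13 + 0.7847
= 13.78


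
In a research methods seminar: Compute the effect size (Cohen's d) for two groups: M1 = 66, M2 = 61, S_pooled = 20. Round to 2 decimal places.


Cohen's d = (M1 - M2) / S_pooled
= (66 - 61) / 20
= 5 / 20
= 0.25


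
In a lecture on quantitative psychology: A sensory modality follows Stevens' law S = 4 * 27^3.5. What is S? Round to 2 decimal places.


S = 4 * 27^3.5
27^3.5 = 102275.8681
S = 4 * 102275.8681
= 409103.47


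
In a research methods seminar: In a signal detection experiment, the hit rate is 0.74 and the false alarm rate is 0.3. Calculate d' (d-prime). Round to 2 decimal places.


d' = z(HR) - z(FAR)
z(0.74) = 0.6433
z(0.3) = -0.5244
d' = 0.6433 - -0.5244
= 1.17


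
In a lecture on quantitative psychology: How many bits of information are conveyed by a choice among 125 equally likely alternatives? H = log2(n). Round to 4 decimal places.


H = log2(n)
H = log2(125)
= 6.9658


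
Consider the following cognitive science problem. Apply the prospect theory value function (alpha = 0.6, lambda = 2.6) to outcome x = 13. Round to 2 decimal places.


Since x = 13 >= 0, use v(x) = x^0.6
13^0.6 = 4.6598
v(13) = 4.66


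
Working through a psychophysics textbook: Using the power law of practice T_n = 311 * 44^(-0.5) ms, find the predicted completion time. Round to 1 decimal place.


T_n = 311 * 44^(-0.5)
44^(-0.5) = 0.150756
T_n = 311 * 0.150756
= 46.9 ms


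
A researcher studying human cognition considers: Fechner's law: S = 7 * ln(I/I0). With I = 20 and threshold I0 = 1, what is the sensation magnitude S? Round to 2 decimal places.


S = 7 * ln(20/1)
I/I0 = 20.0
ln(20.0) = 2.9957
S = 7 * 2.9957
= 20.97


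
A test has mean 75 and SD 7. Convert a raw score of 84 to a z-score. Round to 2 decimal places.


z = (X - mu) / sigma
= (84 - 75) / 7
= 9 / 7
= 1.29


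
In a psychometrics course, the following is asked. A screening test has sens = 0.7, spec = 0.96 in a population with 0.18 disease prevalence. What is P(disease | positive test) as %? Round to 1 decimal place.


PPV = (sens * prev) / (sens * prev + (1-spec) * (1-prev))
Numerator = 0.7 * 0.18 = 0.126
P(positive and no disease) = (1 - spec) * (1 - prev) = (1 - 0.96) * (1 - 0.18) = 0.0328
Denominator = 0.126 + 0.0328 = 0.1588
PPV = 0.126 / 0.1588 = 0.793451
As percentage = 79.3


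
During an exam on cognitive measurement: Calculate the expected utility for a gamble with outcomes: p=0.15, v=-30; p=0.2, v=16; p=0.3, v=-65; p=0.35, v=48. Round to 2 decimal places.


EU = sum(p_i * v_i)
0.15 * -30 = -4.5
0.2 * 16 = 3.2
0.3 * -65 = -19.5
0.35 * 48 = 16.8
EU = -4.5 + 3.2 + -19.5 + 16.8
= -4.00


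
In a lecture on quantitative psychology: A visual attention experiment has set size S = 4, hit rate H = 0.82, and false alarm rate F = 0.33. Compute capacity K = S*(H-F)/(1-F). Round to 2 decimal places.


K = S * (H - F) / (1 - F)
H - F = 0.49
1 - F = 0.67
K = 4 * 0.49 / 0.67
= 2.93


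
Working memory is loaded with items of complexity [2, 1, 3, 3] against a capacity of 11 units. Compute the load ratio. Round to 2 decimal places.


Total complexity = 2 + 1 + 3 + 3 = 9
Load = total / capacity = 9 / 11
= 0.82


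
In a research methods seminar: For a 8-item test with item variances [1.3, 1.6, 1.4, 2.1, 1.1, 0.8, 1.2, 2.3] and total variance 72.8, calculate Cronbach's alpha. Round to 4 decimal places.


alpha = (k/(k-1)) * (1 - sum(s_i^2)/s_total^2)
sum(item variances) = 11.8
k/(k-1) = 8/7 = 1.142857
1 - 11.8/72.8 = 1 - 0.162088 = 0.837912
alpha = 1.142857 * 0.837912
= 0.9576


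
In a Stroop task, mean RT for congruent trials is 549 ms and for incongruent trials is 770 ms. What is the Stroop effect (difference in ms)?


Stroop effect = RT(incongruent) - RT(congruent)
= 770 - 549
= 221 ms


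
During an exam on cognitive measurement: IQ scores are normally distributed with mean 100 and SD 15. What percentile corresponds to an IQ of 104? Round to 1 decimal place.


z = (IQ - mean) / SD
z = (104 - 100) / 15 = 0.2667
Percentile = Phi(0.2667) * 100
Phi(0.2667) = 0.60515
= 60.5


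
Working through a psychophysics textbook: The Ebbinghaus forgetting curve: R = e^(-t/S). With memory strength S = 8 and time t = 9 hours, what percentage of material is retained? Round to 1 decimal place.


R = e^(-t/S)
-t/S = -9/8 = -1.125
R = e^(-1.125) = 0.324652
Percentage = 0.324652 * 100
= 32.5


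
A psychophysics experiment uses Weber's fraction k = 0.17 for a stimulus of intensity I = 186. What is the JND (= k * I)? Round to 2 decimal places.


JND = k * I
JND = 0.17 * 186
= 31.62


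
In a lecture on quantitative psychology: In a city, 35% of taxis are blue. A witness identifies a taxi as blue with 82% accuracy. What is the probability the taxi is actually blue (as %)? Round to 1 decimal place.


P(blue | says blue) = P(says blue | blue)*P(blue) / [P(says blue | blue)*P(blue) + P(says blue | not blue)*P(not blue)]
Numerator = 0.82 * 0.35 = 0.287
False identification = 0.18 * 0.65 = 0.117
P = 0.287 / (0.287 + 0.117)
= 0.287 / 0.404
As percentage = 71.0


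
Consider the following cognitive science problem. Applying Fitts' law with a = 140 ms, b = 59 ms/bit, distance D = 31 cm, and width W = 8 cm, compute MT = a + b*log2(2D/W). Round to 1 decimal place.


MT = 140 + 59 * log2(2*31/8)
2D/W = 7.75
log2(7.75) = 2.9542
MT = 140 + 59 * 2.9542
= 314.3 ms


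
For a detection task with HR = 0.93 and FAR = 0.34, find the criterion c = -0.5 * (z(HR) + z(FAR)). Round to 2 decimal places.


c = -0.5 * (z(HR) + z(FAR))
z(0.93) = 1.4758
z(0.34) = -0.4125
c = -0.5 * (1.4758 + -0.4125)
= -0.5 * 1.0633
= -0.53


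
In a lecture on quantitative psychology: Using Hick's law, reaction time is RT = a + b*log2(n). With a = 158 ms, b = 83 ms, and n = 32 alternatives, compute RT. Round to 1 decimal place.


RT = 158 + 83 * log2(32)
log2(32) = 5.0
RT = 158 + 83 * 5.0
= 158 + 415.0
= 573.0 ms


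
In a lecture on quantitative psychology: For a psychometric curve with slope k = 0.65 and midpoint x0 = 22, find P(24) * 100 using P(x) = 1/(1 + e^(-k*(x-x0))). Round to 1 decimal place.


P(x) = 1/(1 + e^(-0.65*(24 - 22)))
Exponent = -0.65 * 2 = -1.3
e^(-1.3) = 0.272532
P = 1/(1 + 0.272532) = 0.785835
Percentage = 78.6


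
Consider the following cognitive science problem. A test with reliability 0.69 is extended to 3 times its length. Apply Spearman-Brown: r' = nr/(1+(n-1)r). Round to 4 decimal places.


r_new = n*r / (1 + (n-1)*r)
Numerator = 3 * 0.69 = 2.07
Denominator = 1 + 2 * 0.69 = 2.38
r_new = 2.07 / 2.38
= 0.8697


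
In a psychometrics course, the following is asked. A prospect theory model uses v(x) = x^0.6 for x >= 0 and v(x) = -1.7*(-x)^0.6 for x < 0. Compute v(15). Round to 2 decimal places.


Since x = 15 >= 0, use v(x) = x^0.6
15^0.6 = 5.0776
v(15) = 5.08


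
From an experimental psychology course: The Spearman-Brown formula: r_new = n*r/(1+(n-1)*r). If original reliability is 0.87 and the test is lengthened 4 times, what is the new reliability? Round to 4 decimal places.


r_new = n*r / (1 + (n-1)*r)
Numerator = 4 * 0.87 = 3.48
Denominator = 1 + 3 * 0.87 = 3.61
r_new = 3.48 / 3.61
= 0.9640


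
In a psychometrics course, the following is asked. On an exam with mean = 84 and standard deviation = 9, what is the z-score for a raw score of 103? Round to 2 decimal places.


z = (X - mu) / sigma
= (103 - 84) / 9
= 19 / 9
= 2.11


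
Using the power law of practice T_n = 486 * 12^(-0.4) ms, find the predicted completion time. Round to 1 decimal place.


T_n = 486 * 12^(-0.4)
12^(-0.4) = 0.370107
T_n = 486 * 0.370107
= 179.9 ms


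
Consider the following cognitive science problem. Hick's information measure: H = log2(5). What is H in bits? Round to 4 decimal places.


H = log2(n)
H = log2(5)
= 2.3219


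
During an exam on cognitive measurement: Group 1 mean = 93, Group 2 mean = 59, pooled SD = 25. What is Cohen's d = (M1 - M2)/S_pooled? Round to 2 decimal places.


Cohen's d = (M1 - M2) / S_pooled
= (93 - 59) / 25
= 34 / 25
= 1.36


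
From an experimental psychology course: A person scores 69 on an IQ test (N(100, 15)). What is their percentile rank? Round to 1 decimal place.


z = (IQ - mean) / SD
z = (69 - 100) / 15 = -2.0667
Percentile = Phi(-2.0667) * 100
Phi(-2.0667) = 0.019381
= 1.9


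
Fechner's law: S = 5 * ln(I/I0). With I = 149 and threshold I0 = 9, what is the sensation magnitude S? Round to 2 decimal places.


S = 5 * ln(149/9)
I/I0 = 16.555556
ln(16.555556) = 2.8067
S = 5 * 2.8067
= 14.03


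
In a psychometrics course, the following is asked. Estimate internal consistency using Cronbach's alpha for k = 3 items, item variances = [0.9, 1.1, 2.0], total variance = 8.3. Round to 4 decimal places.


alpha = (k/(k-1)) * (1 - sum(s_i^2)/s_total^2)
sum(item variances) = 4.0
k/(k-1) = 3/2 = 1.5
1 - 4.0/8.3 = 1 - 0.481928 = 0.518072
alpha = 1.5 * 0.518072
= 0.7771


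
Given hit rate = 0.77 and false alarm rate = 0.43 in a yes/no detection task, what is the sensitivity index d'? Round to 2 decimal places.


d' = z(HR) - z(FAR)
z(0.77) = 0.7388
z(0.43) = -0.1764
d' = 0.7388 - -0.1764
= 0.92


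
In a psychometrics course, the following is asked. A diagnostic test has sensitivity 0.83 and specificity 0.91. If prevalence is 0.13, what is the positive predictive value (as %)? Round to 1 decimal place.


PPV = (sens * prev) / (sens * prev + (1-spec) * (1-prev))
Numerator = 0.83 * 0.13 = 0.1079
P(positive and no disease) = (1 - spec) * (1 - prev) = (1 - 0.91) * (1 - 0.13) = 0.0783
Denominator = 0.1079 + 0.0783 = 0.1862
PPV = 0.1079 / 0.1862 = 0.579484
As percentage = 57.9


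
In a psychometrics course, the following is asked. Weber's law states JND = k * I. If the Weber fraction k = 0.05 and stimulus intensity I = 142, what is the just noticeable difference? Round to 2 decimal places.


JND = k * I
JND = 0.05 * 142
= 7.10


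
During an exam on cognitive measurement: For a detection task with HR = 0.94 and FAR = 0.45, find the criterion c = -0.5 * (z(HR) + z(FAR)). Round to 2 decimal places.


c = -0.5 * (z(HR) + z(FAR))
z(0.94) = 1.5548
z(0.45) = -0.1257
c = -0.5 * (1.5548 + -0.1257)
= -0.5 * 1.4291
= -0.71


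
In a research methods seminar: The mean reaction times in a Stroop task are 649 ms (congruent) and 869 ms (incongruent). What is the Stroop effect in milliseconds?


Stroop effect = RT(incongruent) - RT(congruent)
= 869 - 649
= 220 ms


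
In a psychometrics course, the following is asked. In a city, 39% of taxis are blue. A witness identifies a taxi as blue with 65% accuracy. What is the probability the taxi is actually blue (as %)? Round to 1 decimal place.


P(blue | says blue) = P(says blue | blue)*P(blue) / [P(says blue | blue)*P(blue) + P(says blue | not blue)*P(not blue)]
Numerator = 0.65 * 0.39 = 0.2535
False identification = 0.35 * 0.61 = 0.2135
P = 0.2535 / (0.2535 + 0.2135)
= 0.2535 / 0.467
As percentage = 54.3
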